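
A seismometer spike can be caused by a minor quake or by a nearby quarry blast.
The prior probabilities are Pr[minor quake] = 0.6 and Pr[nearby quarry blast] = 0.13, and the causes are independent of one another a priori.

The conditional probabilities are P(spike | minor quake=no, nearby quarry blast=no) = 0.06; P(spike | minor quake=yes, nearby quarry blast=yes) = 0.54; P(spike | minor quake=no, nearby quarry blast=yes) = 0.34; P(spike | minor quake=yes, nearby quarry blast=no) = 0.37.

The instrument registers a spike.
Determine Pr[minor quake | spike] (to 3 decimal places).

Pr[minor quake | spike] ≈ 0.859

Numerator (weight on configurations with minor quake): 0.193140 + 0.042120 = 0.235260
The normalizing constant is 0.06*0.4*0.87 + 0.34*0.4*0.13 + 0.37*0.6*0.87 + 0.54*0.6*0.13 = 0.273820
P(minor quake | spike) = 0.235260/0.273820 ≈ 0.859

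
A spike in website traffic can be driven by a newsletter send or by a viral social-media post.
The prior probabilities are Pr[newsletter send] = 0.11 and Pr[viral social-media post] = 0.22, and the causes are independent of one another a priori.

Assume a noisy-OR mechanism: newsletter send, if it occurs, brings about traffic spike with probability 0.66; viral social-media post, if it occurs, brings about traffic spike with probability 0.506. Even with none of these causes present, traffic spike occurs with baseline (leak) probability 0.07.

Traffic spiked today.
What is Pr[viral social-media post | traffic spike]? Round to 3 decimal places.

Pr[viral social-media post | traffic spike] ≈ 0.541

Under noisy-OR, P(traffic spike | causes) = 1 − (1−0.07)·∏(1−qᵢ) over the active causes.
By total probability over the 4 (newsletter send, viral social-media post) configurations:
  P(traffic spike) = 0.07×0.89×0.78 + 0.54058×0.89×0.22 + 0.6838×0.11×0.78 + 0.843797×0.11×0.22
        = 0.048594 + 0.105846 + 0.058670 + 0.020420 = 0.233530
Keeping only the viral social-media post-present terms gives 0.126266, so
  P(viral social-media post | traffic spike) = 0.126266 / 0.233530 ≈ 0.541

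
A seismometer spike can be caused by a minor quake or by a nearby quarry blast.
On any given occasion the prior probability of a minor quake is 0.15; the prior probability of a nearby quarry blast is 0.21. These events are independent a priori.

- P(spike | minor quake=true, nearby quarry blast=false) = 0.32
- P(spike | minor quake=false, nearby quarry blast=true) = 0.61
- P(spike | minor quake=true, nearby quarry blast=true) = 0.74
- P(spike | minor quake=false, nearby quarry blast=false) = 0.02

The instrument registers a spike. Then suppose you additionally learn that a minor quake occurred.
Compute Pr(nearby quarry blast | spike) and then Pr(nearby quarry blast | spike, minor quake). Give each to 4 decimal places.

Pr(nearby quarry blast | spike) ≈ 0.7202; Pr(nearby quarry blast | spike, minor quake) ≈ 0.3807

By total probability over the 4 (minor quake, nearby quarry blast) configurations:
  P(spike) = 0.02*0.85*0.79 + 0.61*0.85*0.21 + 0.32*0.15*0.79 + 0.74*0.15*0.21
        = 0.013430 + 0.108885 + 0.037920 + 0.023310 = 0.183545
Keeping only the nearby quarry blast-present terms gives 0.132195, so
  P(nearby quarry blast | spike) = 0.132195 / 0.183545 ≈ 0.7202

Now also conditioning on minor quake=true:
Weight on nearby quarry blast=true, given the evidence: 0.74*0.21 = 0.155400
Normalizer over all consistent configurations: 0.32*0.79 + 0.74*0.21 = 0.408200
P(nearby quarry blast | spike, minor quake) = 0.155400/0.408200 ≈ 0.3807
The drop from 0.7202 to 0.3807 is the explaining-away (discounting) effect.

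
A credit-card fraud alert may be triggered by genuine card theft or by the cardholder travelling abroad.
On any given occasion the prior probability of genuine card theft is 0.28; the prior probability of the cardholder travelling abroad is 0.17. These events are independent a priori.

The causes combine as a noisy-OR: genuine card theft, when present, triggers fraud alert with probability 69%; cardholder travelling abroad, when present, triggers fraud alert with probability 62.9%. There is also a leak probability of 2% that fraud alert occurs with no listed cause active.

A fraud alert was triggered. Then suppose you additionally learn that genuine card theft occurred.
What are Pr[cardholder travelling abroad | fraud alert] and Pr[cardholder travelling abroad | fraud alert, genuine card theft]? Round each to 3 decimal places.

Pr[cardholder travelling abroad | fraud alert] ≈ 0.409; Pr[cardholder travelling abroad | fraud alert, genuine card theft] ≈ 0.207

Under noisy-OR, P(fraud alert | causes) = 1 − (1−0.02)·∏(1−qᵢ) over the active causes.
Numerator (weight on configurations with cardholder travelling abroad): 0.077898 + 0.042235 = 0.120133
The normalizing constant is 0.02×0.72×0.83 + 0.63642×0.72×0.17 + 0.6962×0.28×0.83 + 0.88729×0.28×0.17 = 0.293882
P(cardholder travelling abroad | fraud alert) = 0.120133/0.293882 ≈ 0.409

Now also conditioning on genuine card theft=true:
P(fraud alert | genuine card theft) = 0.6962×0.83 + 0.88729×0.17 = 0.577846 + 0.150839 = 0.728685
Of this, 0.150839 comes from 0.88729×0.17 (the cardholder travelling abroad=true cases).
So P(cardholder travelling abroad | fraud alert, genuine card theft) = 0.150839/0.728685 ≈ 0.207.
The drop from 0.409 to 0.207 is the explaining-away (discounting) effect.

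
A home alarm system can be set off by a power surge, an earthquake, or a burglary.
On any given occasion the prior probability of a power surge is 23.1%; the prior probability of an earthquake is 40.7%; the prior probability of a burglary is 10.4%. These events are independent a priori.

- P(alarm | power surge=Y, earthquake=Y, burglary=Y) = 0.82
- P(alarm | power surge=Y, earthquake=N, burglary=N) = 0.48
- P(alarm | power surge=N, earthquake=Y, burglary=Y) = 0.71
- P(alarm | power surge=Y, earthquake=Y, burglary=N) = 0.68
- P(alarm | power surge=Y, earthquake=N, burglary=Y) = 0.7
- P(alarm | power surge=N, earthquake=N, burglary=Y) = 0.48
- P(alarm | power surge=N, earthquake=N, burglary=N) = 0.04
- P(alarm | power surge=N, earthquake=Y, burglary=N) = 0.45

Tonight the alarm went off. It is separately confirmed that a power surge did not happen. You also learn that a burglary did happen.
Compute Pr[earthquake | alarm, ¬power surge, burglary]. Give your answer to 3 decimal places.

Pr[earthquake | alarm, ¬power surge, burglary] ≈ 0.504

Sum P(alarm|·) weighted by the priors over both values of earthquake:
  P(alarm | ¬power surge, burglary) = 0.48*0.593 + 0.71*0.407
        = 0.284640 + 0.288970 = 0.573610
Configurations with earthquake contribute 0.288970, so
  P(earthquake | alarm, ¬power surge, burglary) = 0.288970 / 0.573610 ≈ 0.504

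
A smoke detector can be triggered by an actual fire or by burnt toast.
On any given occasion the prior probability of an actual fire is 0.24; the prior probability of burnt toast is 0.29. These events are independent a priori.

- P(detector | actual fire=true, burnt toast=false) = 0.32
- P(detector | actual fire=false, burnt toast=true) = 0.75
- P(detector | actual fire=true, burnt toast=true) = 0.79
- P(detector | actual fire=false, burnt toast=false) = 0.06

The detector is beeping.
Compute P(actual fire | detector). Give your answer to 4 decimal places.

P(detector) = 0.06×0.76×0.71 + 0.75×0.76×0.29 + 0.32×0.24×0.71 + 0.79×0.24×0.29 = 0.032376 + 0.165300 + 0.054528 + 0.054984 = 0.307188
The actual fire-present share is 0.054528 + 0.054984 = 0.109512.
P(actual fire | detector) = 0.109512 / 0.307188 ≈ 0.3565

P(actual fire | detector) ≈ 0.3565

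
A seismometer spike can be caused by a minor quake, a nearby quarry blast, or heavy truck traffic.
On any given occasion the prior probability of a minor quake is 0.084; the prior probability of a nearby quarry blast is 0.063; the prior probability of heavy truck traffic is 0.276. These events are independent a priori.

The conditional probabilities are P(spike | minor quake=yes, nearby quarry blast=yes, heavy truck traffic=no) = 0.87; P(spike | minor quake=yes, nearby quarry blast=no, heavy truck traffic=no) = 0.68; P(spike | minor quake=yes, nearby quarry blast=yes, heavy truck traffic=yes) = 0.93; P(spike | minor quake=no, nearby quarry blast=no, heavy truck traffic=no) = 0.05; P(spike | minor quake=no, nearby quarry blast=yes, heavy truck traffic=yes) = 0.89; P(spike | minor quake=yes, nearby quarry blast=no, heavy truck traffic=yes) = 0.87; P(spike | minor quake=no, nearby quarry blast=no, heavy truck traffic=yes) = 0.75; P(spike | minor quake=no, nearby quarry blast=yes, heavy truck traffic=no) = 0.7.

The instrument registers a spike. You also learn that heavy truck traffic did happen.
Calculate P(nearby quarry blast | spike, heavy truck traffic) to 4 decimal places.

P(spike | heavy truck traffic) = 0.75*0.916*0.937 + 0.89*0.916*0.063 + 0.87*0.084*0.937 + 0.93*0.084*0.063 = 0.643719 + 0.051360 + 0.068476 + 0.004922 = 0.768477
The nearby quarry blast-present share is 0.051360 + 0.004922 = 0.056282.
So P(nearby quarry blast | spike, heavy truck traffic) = 0.056282/0.768477 ≈ 0.0732.

P(nearby quarry blast | spike, heavy truck traffic) ≈ 0.0732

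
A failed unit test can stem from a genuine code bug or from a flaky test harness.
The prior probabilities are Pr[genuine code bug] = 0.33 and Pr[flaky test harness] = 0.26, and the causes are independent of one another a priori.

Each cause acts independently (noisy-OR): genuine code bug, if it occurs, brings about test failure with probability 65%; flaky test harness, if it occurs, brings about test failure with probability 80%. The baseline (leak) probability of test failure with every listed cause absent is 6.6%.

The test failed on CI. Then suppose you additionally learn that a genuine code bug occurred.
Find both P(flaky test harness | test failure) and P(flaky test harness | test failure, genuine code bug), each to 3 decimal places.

Under noisy-OR, P(test failure | causes) = 1 − (1−0.066)·∏(1−qᵢ) over the active causes.
By total probability over the 4 (genuine code bug, flaky test harness) configurations:
  P(test failure) = 0.066·0.67·0.74 + 0.8132·0.67·0.26 + 0.6731·0.33·0.74 + 0.93462·0.33·0.26
        = 0.032723 + 0.141659 + 0.164371 + 0.080190 = 0.418943
Configurations with flaky test harness contribute 0.221849, so
  P(flaky test harness | test failure) = 0.221849 / 0.418943 ≈ 0.530

Now condition on the additional information:
By total probability over both values of flaky test harness:
  P(test failure | genuine code bug) = 0.6731×0.74 + 0.93462×0.26
        = 0.498094 + 0.243001 = 0.741095
Configurations with flaky test harness contribute 0.243001, so
  P(flaky test harness | test failure, genuine code bug) = 0.243001 / 0.741095 ≈ 0.328

P(flaky test harness | test failure) ≈ 0.530; P(flaky test harness | test failure, genuine code bug) ≈ 0.328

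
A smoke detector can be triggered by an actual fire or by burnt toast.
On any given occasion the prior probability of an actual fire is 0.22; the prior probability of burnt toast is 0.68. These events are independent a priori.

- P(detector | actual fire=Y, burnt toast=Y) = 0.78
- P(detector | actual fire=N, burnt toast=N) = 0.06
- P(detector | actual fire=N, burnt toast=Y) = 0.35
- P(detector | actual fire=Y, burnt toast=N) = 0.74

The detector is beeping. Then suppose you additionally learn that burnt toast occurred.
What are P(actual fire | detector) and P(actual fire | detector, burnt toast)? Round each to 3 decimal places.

P(detector) = 0.06·0.78·0.32 + 0.35·0.78·0.68 + 0.74·0.22·0.32 + 0.78·0.22·0.68 = 0.014976 + 0.185640 + 0.052096 + 0.116688 = 0.369400
Of this, 0.168784 comes from 0.052096 + 0.116688 (the actual fire=true cases).
So P(actual fire | detector) = 0.168784/0.369400 ≈ 0.457.

Now condition on the additional information:
Weight on actual fire=true, given the evidence: 0.78·0.22 = 0.171600
The normalizing constant is 0.35·0.78 + 0.78·0.22 = 0.444600
Posterior = 0.171600 / 0.444600 ≈ 0.386

P(actual fire | detector) ≈ 0.457; P(actual fire | detector, burnt toast) ≈ 0.386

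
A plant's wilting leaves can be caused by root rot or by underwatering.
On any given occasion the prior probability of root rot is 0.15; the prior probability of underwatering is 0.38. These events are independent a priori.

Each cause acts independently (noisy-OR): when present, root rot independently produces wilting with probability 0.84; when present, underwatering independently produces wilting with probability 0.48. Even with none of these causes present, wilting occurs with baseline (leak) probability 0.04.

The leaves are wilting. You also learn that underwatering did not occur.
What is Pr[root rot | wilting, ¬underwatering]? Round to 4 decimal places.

Under noisy-OR, P(wilting | causes) = 1 − (1−0.04)·∏(1−qᵢ) over the active causes.
Weight on root rot=true, given the evidence: 0.8464×0.15 = 0.126960
Denominator P(wilting | ¬underwatering): 0.04×0.85 + 0.8464×0.15 = 0.160960
Posterior = 0.126960 / 0.160960 ≈ 0.7888

Pr[root rot | wilting, ¬underwatering] ≈ 0.7888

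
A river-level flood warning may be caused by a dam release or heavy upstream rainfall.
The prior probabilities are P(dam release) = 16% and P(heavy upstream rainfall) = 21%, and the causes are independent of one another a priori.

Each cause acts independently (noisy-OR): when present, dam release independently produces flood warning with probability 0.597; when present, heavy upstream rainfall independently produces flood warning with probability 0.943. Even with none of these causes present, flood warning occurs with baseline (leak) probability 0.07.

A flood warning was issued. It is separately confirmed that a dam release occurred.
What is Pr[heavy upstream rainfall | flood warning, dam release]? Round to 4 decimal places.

Pr[heavy upstream rainfall | flood warning, dam release] ≈ 0.2938

Under noisy-OR, P(flood warning | causes) = 1 − (1−0.07)·∏(1−qᵢ) over the active causes.
By total probability over both values of heavy upstream rainfall:
  P(flood warning | dam release) = 0.62521×0.79 + 0.978637×0.21
        = 0.493916 + 0.205514 = 0.699430
The terms with heavy upstream rainfall present sum to 0.205514, so
  P(heavy upstream rainfall | flood warning, dam release) = 0.205514 / 0.699430 ≈ 0.2938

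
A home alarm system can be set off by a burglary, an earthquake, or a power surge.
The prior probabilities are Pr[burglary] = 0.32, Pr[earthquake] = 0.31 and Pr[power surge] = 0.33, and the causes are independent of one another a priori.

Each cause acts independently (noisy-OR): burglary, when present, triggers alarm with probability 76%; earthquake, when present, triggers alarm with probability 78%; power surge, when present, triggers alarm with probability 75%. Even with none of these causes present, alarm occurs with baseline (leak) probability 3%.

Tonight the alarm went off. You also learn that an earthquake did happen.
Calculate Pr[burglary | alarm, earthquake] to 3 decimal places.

Under noisy-OR, P(alarm | causes) = 1 − (1−0.03)·∏(1−qᵢ) over the active causes.
P(alarm | earthquake) = 0.7866×0.68×0.67 + 0.94665×0.68×0.33 + 0.948784×0.32×0.67 + 0.987196×0.32×0.33 = 0.358375 + 0.212428 + 0.203419 + 0.104248 = 0.878470
Of this, 0.307667 comes from 0.203419 + 0.104248 (the burglary=true cases).
P(burglary | alarm, earthquake) = 0.307667 / 0.878470 ≈ 0.350

Pr[burglary | alarm, earthquake] ≈ 0.350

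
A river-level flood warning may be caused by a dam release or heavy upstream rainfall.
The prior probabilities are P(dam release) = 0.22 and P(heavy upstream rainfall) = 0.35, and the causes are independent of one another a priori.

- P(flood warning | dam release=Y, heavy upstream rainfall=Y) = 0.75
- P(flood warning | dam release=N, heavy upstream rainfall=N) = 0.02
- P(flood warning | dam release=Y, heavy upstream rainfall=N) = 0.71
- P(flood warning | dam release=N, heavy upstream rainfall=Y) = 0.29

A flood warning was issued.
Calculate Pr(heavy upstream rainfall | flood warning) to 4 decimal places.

Pr(heavy upstream rainfall | flood warning) ≈ 0.5508

Numerator (weight on configurations with heavy upstream rainfall): 0.079170 + 0.057750 = 0.136920
Normalizer over all consistent configurations: 0.02×0.78×0.65 + 0.29×0.78×0.35 + 0.71×0.22×0.65 + 0.75×0.22×0.35 = 0.248590
Posterior = 0.136920 / 0.248590 ≈ 0.5508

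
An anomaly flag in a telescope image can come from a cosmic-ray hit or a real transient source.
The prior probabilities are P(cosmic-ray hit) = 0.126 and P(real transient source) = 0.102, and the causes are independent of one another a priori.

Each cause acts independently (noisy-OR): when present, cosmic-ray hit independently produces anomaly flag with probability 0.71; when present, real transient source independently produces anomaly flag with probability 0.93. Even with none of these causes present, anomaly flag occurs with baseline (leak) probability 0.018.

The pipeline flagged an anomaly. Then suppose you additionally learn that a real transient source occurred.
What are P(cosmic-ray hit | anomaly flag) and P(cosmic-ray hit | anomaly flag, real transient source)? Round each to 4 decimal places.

Under noisy-OR, P(anomaly flag | causes) = 1 − (1−0.018)·∏(1−qᵢ) over the active causes.
Weight on cosmic-ray hit=true, given the evidence: 0.080926 + 0.012596 = 0.093522
Normalizer over all consistent configurations: 0.018·0.874·0.898 + 0.93126·0.874·0.102 + 0.71522·0.126·0.898 + 0.980065·0.126·0.102 = 0.190669
P(cosmic-ray hit | anomaly flag) = 0.093522/0.190669 ≈ 0.4905

Now condition on the additional information:
Sum P(anomaly flag|·) weighted by the priors over both values of cosmic-ray hit:
  P(anomaly flag | real transient source) = 0.93126*0.874 + 0.980065*0.126
        = 0.813921 + 0.123488 = 0.937409
The terms with cosmic-ray hit present sum to 0.123488, so
  P(cosmic-ray hit | anomaly flag, real transient source) = 0.123488 / 0.937409 ≈ 0.1317

P(cosmic-ray hit | anomaly flag) ≈ 0.4905; P(cosmic-ray hit | anomaly flag, real transient source) ≈ 0.1317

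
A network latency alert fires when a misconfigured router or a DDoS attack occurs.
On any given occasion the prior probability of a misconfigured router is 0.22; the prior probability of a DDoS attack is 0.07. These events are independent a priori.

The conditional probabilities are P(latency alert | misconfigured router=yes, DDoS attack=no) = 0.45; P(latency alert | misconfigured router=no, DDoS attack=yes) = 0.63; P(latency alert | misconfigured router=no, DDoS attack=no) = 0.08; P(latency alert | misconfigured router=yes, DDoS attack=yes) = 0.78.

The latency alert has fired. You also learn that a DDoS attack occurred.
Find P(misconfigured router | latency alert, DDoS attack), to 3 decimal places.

P(misconfigured router | latency alert, DDoS attack) ≈ 0.259

P(latency alert | DDoS attack) = 0.63*0.78 + 0.78*0.22 = 0.491400 + 0.171600 = 0.663000
The misconfigured router-present share is 0.78*0.22 = 0.171600.
So P(misconfigured router | latency alert, DDoS attack) = 0.171600/0.663000 ≈ 0.259.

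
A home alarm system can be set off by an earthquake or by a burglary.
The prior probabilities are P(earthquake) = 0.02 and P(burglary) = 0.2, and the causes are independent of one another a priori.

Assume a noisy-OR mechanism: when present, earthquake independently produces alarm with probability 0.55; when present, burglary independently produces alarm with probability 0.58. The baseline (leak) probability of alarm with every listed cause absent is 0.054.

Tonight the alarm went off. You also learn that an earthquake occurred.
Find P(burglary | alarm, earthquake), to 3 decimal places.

P(burglary | alarm, earthquake) ≈ 0.263

Under noisy-OR, P(alarm | causes) = 1 − (1−0.054)·∏(1−qᵢ) over the active causes.
P(alarm | earthquake) = 0.5743×0.8 + 0.821206×0.2 = 0.459440 + 0.164241 = 0.623681
Of this, 0.164241 comes from 0.821206×0.2 (the burglary=true cases).
Hence the posterior is 0.164241/0.623681 ≈ 0.263.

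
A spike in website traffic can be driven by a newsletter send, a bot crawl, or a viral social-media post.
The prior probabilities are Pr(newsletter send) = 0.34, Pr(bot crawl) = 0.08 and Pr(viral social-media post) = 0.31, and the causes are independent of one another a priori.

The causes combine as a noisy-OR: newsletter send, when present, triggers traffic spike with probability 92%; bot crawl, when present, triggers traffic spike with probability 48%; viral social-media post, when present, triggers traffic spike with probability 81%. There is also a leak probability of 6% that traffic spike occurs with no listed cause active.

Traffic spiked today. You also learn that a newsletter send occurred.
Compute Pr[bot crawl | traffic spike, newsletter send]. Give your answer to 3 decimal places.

Pr[bot crawl | traffic spike, newsletter send] ≈ 0.082

Under noisy-OR, P(traffic spike | causes) = 1 − (1−0.06)·∏(1−qᵢ) over the active causes.
Numerator (weight on configurations with bot crawl): 0.053041 + 0.024616 = 0.077657
Normalizer over all consistent configurations: 0.9248×0.92×0.69 + 0.985712×0.92×0.31 + 0.960896×0.08×0.69 + 0.99257×0.08×0.31 = 0.945845
P(bot crawl | traffic spike, newsletter send) = 0.077657/0.945845 ≈ 0.082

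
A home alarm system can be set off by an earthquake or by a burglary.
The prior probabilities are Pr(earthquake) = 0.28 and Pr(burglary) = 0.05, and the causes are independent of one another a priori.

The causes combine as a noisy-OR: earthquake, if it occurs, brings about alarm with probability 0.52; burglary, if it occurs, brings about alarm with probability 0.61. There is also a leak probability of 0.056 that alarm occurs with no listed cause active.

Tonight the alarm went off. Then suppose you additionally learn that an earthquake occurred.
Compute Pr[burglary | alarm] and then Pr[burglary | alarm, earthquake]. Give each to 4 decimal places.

Pr[burglary | alarm] ≈ 0.1572; Pr[burglary | alarm, earthquake] ≈ 0.0734

Under noisy-OR, P(alarm | causes) = 1 − (1−0.056)·∏(1−qᵢ) over the active causes.
P(alarm) = 0.056·0.72·0.95 + 0.63184·0.72·0.05 + 0.54688·0.28·0.95 + 0.823283·0.28·0.05 = 0.038304 + 0.022746 + 0.145470 + 0.011526 = 0.218046
Restricting to configurations with burglary present: 0.022746 + 0.011526 = 0.034272.
P(burglary | alarm) = 0.034272 / 0.218046 ≈ 0.1572

With the extra evidence:
Weight on burglary=true, given the evidence: 0.823283×0.05 = 0.041164
Normalizer over all consistent configurations: 0.54688×0.95 + 0.823283×0.05 = 0.560700
P(burglary | alarm, earthquake) = 0.041164/0.560700 ≈ 0.0734
The drop from 0.1572 to 0.0734 is the explaining-away (discounting) effect.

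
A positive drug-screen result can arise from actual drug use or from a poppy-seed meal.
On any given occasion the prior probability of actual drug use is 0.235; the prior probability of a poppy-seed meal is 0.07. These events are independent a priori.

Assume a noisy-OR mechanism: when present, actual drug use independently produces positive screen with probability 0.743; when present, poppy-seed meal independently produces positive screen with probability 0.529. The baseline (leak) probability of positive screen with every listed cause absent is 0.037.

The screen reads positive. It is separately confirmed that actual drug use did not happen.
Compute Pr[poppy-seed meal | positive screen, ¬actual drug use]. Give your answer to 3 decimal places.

Pr[poppy-seed meal | positive screen, ¬actual drug use] ≈ 0.526

Under noisy-OR, P(positive screen | causes) = 1 − (1−0.037)·∏(1−qᵢ) over the active causes.
Sum P(positive screen|·) weighted by the priors over both values of poppy-seed meal:
  P(positive screen | ¬actual drug use) = 0.037*0.93 + 0.546427*0.07
        = 0.034410 + 0.038250 = 0.072660
The terms with poppy-seed meal present sum to 0.038250, so
  P(poppy-seed meal | positive screen, ¬actual drug use) = 0.038250 / 0.072660 ≈ 0.526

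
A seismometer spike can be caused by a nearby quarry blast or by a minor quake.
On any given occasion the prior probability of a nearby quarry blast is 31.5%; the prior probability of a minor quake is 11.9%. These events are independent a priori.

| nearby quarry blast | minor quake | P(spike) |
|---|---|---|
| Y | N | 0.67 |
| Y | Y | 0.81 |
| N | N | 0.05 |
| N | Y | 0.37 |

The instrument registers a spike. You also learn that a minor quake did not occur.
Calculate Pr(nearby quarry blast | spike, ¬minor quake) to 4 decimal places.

Pr(nearby quarry blast | spike, ¬minor quake) ≈ 0.8604

P(spike | ¬minor quake) = 0.05×0.685 + 0.67×0.315 = 0.034250 + 0.211050 = 0.245300
The nearby quarry blast-present share is 0.67×0.315 = 0.211050.
Hence the posterior is 0.211050/0.245300 ≈ 0.8604.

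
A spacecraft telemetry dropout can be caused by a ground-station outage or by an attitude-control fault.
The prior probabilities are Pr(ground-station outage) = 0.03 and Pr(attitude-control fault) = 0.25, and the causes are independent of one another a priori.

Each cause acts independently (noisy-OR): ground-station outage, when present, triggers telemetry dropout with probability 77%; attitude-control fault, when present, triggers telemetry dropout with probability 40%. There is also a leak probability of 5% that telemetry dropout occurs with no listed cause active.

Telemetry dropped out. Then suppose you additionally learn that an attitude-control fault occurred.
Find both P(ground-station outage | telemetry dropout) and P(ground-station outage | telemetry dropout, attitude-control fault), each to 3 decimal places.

P(ground-station outage | telemetry dropout) ≈ 0.146; P(ground-station outage | telemetry dropout, attitude-control fault) ≈ 0.059

Under noisy-OR, P(telemetry dropout | causes) = 1 − (1−0.05)·∏(1−qᵢ) over the active causes.
Sum P(telemetry dropout|·) weighted by the priors over the 4 (ground-station outage, attitude-control fault) configurations:
  P(telemetry dropout) = 0.05·0.97·0.75 + 0.43·0.97·0.25 + 0.7815·0.03·0.75 + 0.8689·0.03·0.25
        = 0.036375 + 0.104275 + 0.017584 + 0.006517 = 0.164751
The terms with ground-station outage present sum to 0.024101, so
  P(ground-station outage | telemetry dropout) = 0.024101 / 0.164751 ≈ 0.146

Now also conditioning on attitude-control fault=true:
P(telemetry dropout | attitude-control fault) = 0.43*0.97 + 0.8689*0.03 = 0.417100 + 0.026067 = 0.443167
Restricting to configurations with ground-station outage present: 0.8689*0.03 = 0.026067.
P(ground-station outage | telemetry dropout, attitude-control fault) = 0.026067 / 0.443167 ≈ 0.059
Conditioning on attitude-control fault lowers the posterior on ground-station outage: the classic explaining-away effect in a common-effect structure.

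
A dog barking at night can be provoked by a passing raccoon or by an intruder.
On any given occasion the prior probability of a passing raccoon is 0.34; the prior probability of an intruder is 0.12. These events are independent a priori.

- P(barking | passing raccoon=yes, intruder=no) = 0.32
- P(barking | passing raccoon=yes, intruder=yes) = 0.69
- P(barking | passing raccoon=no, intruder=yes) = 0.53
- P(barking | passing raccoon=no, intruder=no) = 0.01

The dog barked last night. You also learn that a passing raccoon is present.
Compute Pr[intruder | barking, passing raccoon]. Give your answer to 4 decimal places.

For the numerator, keep only intruder=true terms: 0.69*0.12 = 0.082800
The normalizing constant is 0.32*0.88 + 0.69*0.12 = 0.364400
P(intruder | barking, passing raccoon) = 0.082800/0.364400 ≈ 0.2272

Pr[intruder | barking, passing raccoon] ≈ 0.2272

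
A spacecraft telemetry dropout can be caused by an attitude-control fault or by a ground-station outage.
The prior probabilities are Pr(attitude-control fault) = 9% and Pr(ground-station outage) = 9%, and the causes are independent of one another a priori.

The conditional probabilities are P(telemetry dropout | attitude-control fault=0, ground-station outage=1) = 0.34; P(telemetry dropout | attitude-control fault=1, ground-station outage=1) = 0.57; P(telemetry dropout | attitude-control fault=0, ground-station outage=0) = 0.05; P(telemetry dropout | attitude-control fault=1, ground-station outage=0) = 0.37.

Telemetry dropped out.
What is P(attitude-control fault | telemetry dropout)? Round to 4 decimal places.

P(attitude-control fault | telemetry dropout) ≈ 0.3352

Sum P(telemetry dropout|·) weighted by the priors over the 4 (attitude-control fault, ground-station outage) configurations:
  P(telemetry dropout) = 0.05*0.91*0.91 + 0.34*0.91*0.09 + 0.37*0.09*0.91 + 0.57*0.09*0.09
        = 0.041405 + 0.027846 + 0.030303 + 0.004617 = 0.104171
The terms with attitude-control fault present sum to 0.034920, so
  P(attitude-control fault | telemetry dropout) = 0.034920 / 0.104171 ≈ 0.3352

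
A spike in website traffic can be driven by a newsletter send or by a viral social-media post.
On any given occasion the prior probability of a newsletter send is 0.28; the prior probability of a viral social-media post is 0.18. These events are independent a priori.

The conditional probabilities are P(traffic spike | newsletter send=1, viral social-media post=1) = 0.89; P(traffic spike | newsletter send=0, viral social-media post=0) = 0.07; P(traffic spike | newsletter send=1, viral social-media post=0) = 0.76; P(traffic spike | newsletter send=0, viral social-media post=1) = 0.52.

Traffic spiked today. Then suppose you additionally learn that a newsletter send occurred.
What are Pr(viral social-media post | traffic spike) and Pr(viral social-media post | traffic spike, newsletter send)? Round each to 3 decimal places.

Pr(viral social-media post | traffic spike) ≈ 0.342; Pr(viral social-media post | traffic spike, newsletter send) ≈ 0.204

For the numerator, keep only viral social-media post=true terms: 0.067392 + 0.044856 = 0.112248
Denominator P(traffic spike): 0.07×0.72×0.82 + 0.52×0.72×0.18 + 0.76×0.28×0.82 + 0.89×0.28×0.18 = 0.328072
P(viral social-media post | traffic spike) = 0.112248/0.328072 ≈ 0.342

Now condition on the additional information:
Sum P(traffic spike|·) weighted by the priors over both values of viral social-media post:
  P(traffic spike | newsletter send) = 0.76·0.82 + 0.89·0.18
        = 0.623200 + 0.160200 = 0.783400
Configurations with viral social-media post contribute 0.160200, so
  P(viral social-media post | traffic spike, newsletter send) = 0.160200 / 0.783400 ≈ 0.204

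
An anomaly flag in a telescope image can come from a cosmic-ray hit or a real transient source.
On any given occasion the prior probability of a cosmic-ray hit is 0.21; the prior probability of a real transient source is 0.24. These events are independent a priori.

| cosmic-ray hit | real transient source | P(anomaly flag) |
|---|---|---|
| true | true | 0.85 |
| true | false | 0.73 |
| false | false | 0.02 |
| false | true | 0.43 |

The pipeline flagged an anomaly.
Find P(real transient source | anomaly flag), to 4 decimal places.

P(anomaly flag) = 0.02*0.79*0.76 + 0.43*0.79*0.24 + 0.73*0.21*0.76 + 0.85*0.21*0.24 = 0.012008 + 0.081528 + 0.116508 + 0.042840 = 0.252884
Restricting to configurations with real transient source present: 0.081528 + 0.042840 = 0.124368.
So P(real transient source | anomaly flag) = 0.124368/0.252884 ≈ 0.4918.

P(real transient source | anomaly flag) ≈ 0.4918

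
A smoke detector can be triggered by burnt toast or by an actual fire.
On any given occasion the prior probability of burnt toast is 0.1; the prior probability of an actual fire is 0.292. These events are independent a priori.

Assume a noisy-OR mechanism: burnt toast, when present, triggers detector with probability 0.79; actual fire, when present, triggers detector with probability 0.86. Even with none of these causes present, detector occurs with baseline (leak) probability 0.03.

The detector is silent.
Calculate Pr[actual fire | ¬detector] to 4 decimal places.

Pr[actual fire | ¬detector] ≈ 0.0546

Under noisy-OR, P(detector | causes) = 1 − (1−0.03)·∏(1−qᵢ) over the active causes.
Numerator (weight on configurations with actual fire): 0.035688 + 0.000833 = 0.036521
The normalizing constant is 0.97·0.9·0.708 + 0.1358·0.9·0.292 + 0.2037·0.1·0.708 + 0.028518·0.1·0.292 = 0.669027
P(actual fire | ¬detector) = 0.036521/0.669027 ≈ 0.0546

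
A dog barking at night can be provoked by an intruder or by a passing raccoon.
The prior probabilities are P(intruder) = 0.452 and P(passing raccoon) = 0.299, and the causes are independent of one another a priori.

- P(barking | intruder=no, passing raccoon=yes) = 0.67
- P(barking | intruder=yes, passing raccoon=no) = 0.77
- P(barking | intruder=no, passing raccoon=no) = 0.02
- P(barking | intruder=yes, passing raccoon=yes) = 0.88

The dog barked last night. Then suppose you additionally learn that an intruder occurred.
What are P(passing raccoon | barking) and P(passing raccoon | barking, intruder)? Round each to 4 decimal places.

P(passing raccoon | barking) ≈ 0.4761; P(passing raccoon | barking, intruder) ≈ 0.3277

Enumerate the 4 (intruder, passing raccoon) configurations and weight by the priors:
  P(barking) = 0.02*0.548*0.701 + 0.67*0.548*0.299 + 0.77*0.452*0.701 + 0.88*0.452*0.299
        = 0.007683 + 0.109781 + 0.243976 + 0.118930 = 0.480370
Keeping only the passing raccoon-present terms gives 0.228711, so
  P(passing raccoon | barking) = 0.228711 / 0.480370 ≈ 0.4761

With the extra evidence:
Sum P(barking|·) weighted by the priors over both values of passing raccoon:
  P(barking | intruder) = 0.77·0.701 + 0.88·0.299
        = 0.539770 + 0.263120 = 0.802890
Configurations with passing raccoon contribute 0.263120, so
  P(passing raccoon | barking, intruder) = 0.263120 / 0.802890 ≈ 0.3277
Conditioning on intruder lowers the posterior on passing raccoon: the classic explaining-away effect in a common-effect structure.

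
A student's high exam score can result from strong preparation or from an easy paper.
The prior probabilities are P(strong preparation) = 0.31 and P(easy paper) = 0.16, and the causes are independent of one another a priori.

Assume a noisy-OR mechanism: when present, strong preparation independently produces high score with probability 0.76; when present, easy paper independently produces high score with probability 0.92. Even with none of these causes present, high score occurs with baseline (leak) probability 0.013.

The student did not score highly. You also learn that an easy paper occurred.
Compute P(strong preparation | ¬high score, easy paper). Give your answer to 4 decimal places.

Under noisy-OR, P(high score | causes) = 1 − (1−0.013)·∏(1−qᵢ) over the active causes.
Weight on strong preparation=true, given the evidence: 0.01895·0.31 = 0.005875
Denominator P(¬high score | easy paper): 0.07896·0.69 + 0.01895·0.31 = 0.060357
Posterior = 0.005875 / 0.060357 ≈ 0.0973

P(strong preparation | ¬high score, easy paper) ≈ 0.0973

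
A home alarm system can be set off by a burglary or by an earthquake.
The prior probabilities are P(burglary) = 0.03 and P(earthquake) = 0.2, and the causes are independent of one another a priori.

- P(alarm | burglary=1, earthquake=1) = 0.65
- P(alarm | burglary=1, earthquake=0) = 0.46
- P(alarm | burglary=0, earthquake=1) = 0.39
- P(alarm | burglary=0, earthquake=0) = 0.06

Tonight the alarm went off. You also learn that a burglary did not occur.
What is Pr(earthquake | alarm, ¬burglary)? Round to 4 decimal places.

P(alarm | ¬burglary) = 0.06×0.8 + 0.39×0.2 = 0.048000 + 0.078000 = 0.126000
Restricting to configurations with earthquake present: 0.39×0.2 = 0.078000.
Hence the posterior is 0.078000/0.126000 ≈ 0.6190.

Pr(earthquake | alarm, ¬burglary) ≈ 0.6190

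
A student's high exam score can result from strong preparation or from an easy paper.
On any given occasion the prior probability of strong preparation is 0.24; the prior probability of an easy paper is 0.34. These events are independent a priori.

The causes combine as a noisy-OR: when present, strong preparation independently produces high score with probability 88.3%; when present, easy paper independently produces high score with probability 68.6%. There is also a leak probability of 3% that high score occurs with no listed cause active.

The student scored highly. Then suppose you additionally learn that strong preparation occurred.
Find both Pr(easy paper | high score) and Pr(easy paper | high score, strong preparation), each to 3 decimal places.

Under noisy-OR, P(high score | causes) = 1 − (1−0.03)·∏(1−qᵢ) over the active causes.
For the numerator, keep only easy paper=true terms: 0.179697 + 0.078692 = 0.258389
The normalizing constant is 0.03*0.76*0.66 + 0.69542*0.76*0.34 + 0.88651*0.24*0.66 + 0.964364*0.24*0.34 = 0.413860
P(easy paper | high score) = 0.258389/0.413860 ≈ 0.624

Now also conditioning on strong preparation=true:
By total probability over both values of easy paper:
  P(high score | strong preparation) = 0.88651·0.66 + 0.964364·0.34
        = 0.585097 + 0.327884 = 0.912981
The terms with easy paper present sum to 0.327884, so
  P(easy paper | high score, strong preparation) = 0.327884 / 0.912981 ≈ 0.359

Pr(easy paper | high score) ≈ 0.624; Pr(easy paper | high score, strong preparation) ≈ 0.359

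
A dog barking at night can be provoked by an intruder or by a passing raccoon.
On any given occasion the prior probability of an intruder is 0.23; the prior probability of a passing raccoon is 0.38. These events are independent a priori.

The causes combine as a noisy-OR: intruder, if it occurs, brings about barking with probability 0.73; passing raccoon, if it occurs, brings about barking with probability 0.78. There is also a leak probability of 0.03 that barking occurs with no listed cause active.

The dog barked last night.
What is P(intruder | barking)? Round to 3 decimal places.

P(intruder | barking) ≈ 0.434

Under noisy-OR, P(barking | causes) = 1 − (1−0.03)·∏(1−qᵢ) over the active causes.
Weight on intruder=true, given the evidence: 0.105253 + 0.082364 = 0.187617
The normalizing constant is 0.03*0.77*0.62 + 0.7866*0.77*0.38 + 0.7381*0.23*0.62 + 0.942382*0.23*0.38 = 0.432098
Posterior = 0.187617 / 0.432098 ≈ 0.434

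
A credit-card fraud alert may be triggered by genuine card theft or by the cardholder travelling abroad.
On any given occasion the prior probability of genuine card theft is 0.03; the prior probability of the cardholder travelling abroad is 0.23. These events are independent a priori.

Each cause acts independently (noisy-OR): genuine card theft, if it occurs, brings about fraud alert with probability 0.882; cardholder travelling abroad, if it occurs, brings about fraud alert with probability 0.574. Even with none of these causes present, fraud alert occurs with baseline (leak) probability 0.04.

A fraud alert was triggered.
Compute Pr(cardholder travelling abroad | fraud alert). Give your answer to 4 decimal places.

Pr(cardholder travelling abroad | fraud alert) ≈ 0.7332

Under noisy-OR, P(fraud alert | causes) = 1 − (1−0.04)·∏(1−qᵢ) over the active causes.
P(fraud alert) = 0.04*0.97*0.77 + 0.59104*0.97*0.23 + 0.88672*0.03*0.77 + 0.951743*0.03*0.23 = 0.029876 + 0.131861 + 0.020483 + 0.006567 = 0.188787
Restricting to configurations with cardholder travelling abroad present: 0.131861 + 0.006567 = 0.138428.
P(cardholder travelling abroad | fraud alert) = 0.138428 / 0.188787 ≈ 0.7332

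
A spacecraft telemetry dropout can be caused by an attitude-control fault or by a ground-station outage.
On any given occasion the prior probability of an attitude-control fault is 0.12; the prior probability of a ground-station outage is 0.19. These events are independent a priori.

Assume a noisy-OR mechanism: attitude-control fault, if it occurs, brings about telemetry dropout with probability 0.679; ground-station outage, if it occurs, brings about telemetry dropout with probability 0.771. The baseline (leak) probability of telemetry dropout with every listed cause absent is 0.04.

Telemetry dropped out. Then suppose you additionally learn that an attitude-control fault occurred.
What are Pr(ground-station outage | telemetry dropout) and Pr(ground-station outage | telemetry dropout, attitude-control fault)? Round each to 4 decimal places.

Pr(ground-station outage | telemetry dropout) ≈ 0.6129; Pr(ground-station outage | telemetry dropout, attitude-control fault) ≈ 0.2396

Under noisy-OR, P(telemetry dropout | causes) = 1 − (1−0.04)·∏(1−qᵢ) over the active causes.
Enumerate the 4 (attitude-control fault, ground-station outage) configurations and weight by the priors:
  P(telemetry dropout) = 0.04*0.88*0.81 + 0.78016*0.88*0.19 + 0.69184*0.12*0.81 + 0.929431*0.12*0.19
        = 0.028512 + 0.130443 + 0.067247 + 0.021191 = 0.247393
Keeping only the ground-station outage-present terms gives 0.151634, so
  P(ground-station outage | telemetry dropout) = 0.151634 / 0.247393 ≈ 0.6129

Now condition on the additional information:
Numerator (weight on configurations with ground-station outage): 0.929431*0.19 = 0.176592
Denominator P(telemetry dropout | attitude-control fault): 0.69184*0.81 + 0.929431*0.19 = 0.736982
P(ground-station outage | telemetry dropout, attitude-control fault) = 0.176592/0.736982 ≈ 0.2396
This is intercausal reasoning (explaining away): once attitude-control fault accounts for the telemetry dropout, ground-station outage becomes less likely.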